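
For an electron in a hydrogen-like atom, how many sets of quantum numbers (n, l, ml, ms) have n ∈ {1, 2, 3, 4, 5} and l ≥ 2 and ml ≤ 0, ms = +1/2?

For each n in the range, tally the orbitals obeying l ≥ 2 and ml ≤ 0:
n=3 → 3; n=4 → 7; n=5 → 12.
Orbitals: 3 + 7 + 12 = 22. With ms fixed to +1/2 there is one state per orbital, so 22 states.

22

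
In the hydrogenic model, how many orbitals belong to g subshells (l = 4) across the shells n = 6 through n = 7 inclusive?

A g subshell (l = 4) exists for every n ≥ 5, so shells n = 6, 7 each contribute one — 2 subshells.
Since each g subshell has 2·4+1 = 9 orbitals, the total is 2 × 9 = 18.

18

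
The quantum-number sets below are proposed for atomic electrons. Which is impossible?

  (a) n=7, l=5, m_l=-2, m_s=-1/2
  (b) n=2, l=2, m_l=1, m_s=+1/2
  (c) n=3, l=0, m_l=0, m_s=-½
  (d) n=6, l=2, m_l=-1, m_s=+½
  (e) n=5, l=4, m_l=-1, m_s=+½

(b)

(b) has l = 2 ≥ n = 2, violating 0 ≤ l ≤ n−1.
The remaining sets (a), (c), (d), (e) satisfy all four rules.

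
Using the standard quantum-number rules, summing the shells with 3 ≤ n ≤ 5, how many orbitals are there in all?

50

Shell n has n² orbitals: 3²=9 + 4²=16 + 5²=25 = 50 orbitals.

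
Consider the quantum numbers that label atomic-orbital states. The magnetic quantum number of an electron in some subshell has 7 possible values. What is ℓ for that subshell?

ℓ = 3 (f)

m_ℓ ranges over 2ℓ+1 integers, so 2ℓ+1 = 7 ⇒ ℓ = 3.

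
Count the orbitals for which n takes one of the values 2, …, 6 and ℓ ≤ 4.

For each n in the range, tally the orbitals obeying ℓ ≤ 4:
n=2 → 4; n=3 → 9; n=4 → 16; n=5 → 25; n=6 → 25.
Total orbitals: 4 + 9 + 16 + 25 + 25 = 79.

79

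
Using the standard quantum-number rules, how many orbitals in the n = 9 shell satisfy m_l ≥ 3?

With n = 9 the allowed l are 0, 1, …, 8.
Orbitals with m_l ≥ 3, by l: l=3 → 1; l=4 → 2; l=5 → 3; l=6 → 4; l=7 → 5; l=8 → 6.
Total orbitals: 1 + 2 + 3 + 4 + 5 + 6 = 21.

21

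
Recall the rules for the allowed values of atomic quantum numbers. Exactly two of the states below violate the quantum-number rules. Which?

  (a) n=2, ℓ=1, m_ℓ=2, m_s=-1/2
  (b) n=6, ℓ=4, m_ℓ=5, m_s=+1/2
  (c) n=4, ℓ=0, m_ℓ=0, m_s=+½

(a) has |m_ℓ| = 2 > ℓ = 1, violating −ℓ ≤ m_ℓ ≤ ℓ.
(b) has |m_ℓ| = 5 > ℓ = 4, violating −ℓ ≤ m_ℓ ≤ ℓ.
The remaining set (c) satisfies all four rules.

(a) and (b)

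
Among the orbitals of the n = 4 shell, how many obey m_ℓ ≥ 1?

Per ℓ-value: ℓ=1 → 1; ℓ=2 → 2; ℓ=3 → 3.
Total orbitals: 1 + 2 + 3 = 6.

6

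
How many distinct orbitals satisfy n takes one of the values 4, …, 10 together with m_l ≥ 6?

20

Go shell by shell, enumerating (l, m_l) with m_l ≥ 6:
n=7 → 1; n=8 → 3; n=9 → 6; n=10 → 10.
Total orbitals: 1 + 3 + 6 + 10 = 20.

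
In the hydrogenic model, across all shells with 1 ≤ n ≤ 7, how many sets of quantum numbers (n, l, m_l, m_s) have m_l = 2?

Work shell by shell — for each n, count the (l, m_l) pairs that satisfy m_l = 2:
n=3 → 1; n=4 → 2; n=5 → 3; n=6 → 4; n=7 → 5.
Orbitals: 1 + 2 + 3 + 4 + 5 = 15. Including both spin states (m_s = ±1/2) gives 2 × 15 = 30 states.

30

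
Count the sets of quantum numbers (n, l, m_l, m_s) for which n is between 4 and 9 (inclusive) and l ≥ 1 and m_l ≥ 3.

Work shell by shell — for each n, count the (l, m_l) pairs that satisfy l ≥ 1 and m_l ≥ 3:
n=4 → 1; n=5 → 3; n=6 → 6; n=7 → 10; n=8 → 15; n=9 → 21.
Orbitals: 1 + 3 + 6 + 10 + 15 + 21 = 56. Including both spin states (m_s = ±1/2) gives 2 × 56 = 112 states.

112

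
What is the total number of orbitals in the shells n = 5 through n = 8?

Shell n has n² orbitals: 5²=25 + 6²=36 + 7²=49 + 8²=64 = 174 orbitals.

174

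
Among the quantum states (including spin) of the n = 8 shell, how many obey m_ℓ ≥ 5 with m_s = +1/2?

6

The n = 8 shell has ℓ = 0 through 7; check each.
Orbitals with m_ℓ ≥ 5, by ℓ: ℓ=5 → 1; ℓ=6 → 2; ℓ=7 → 3.
Orbitals: 1 + 2 + 3 = 6. With m_s fixed to a single value there is one state per orbital, giving 6 states.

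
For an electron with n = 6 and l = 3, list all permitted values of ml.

-3, -2, -1, 0, 1, 2, 3

ml takes every integer from −l to +l. With l = 3 that gives the 7 values -3, -2, -1, 0, 1, 2, 3.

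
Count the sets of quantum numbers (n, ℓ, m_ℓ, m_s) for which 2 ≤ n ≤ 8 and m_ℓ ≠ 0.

Treat each shell separately and count matching orbitals:
n=2 → 2; n=3 → 6; n=4 → 12; n=5 → 20; n=6 → 30; n=7 → 42; n=8 → 56.
Orbitals: 2 + 6 + 12 + 20 + 30 + 42 + 56 = 168. Including both spin states (m_s = ±1/2) gives 2 × 168 = 336 states.

336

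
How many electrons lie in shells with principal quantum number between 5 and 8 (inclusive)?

348

Shell n has n² orbitals: 5²=25 + 6²=36 + 7²=49 + 8²=64 = 174 orbitals.
Two spin states per orbital: 2 × 174 = 348 electrons.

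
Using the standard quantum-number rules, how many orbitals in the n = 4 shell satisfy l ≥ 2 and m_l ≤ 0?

7

Go through l = 0, …, 3 (the values permitted for n = 4).
The (l, m_l) pairs meeting l ≥ 2 and m_l ≤ 0 give: l=2 → 3; l=3 → 4.
Total orbitals: 3 + 4 = 7.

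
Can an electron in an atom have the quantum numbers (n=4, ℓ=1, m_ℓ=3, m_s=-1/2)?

Not allowed

The magnetic quantum number must satisfy −ℓ ≤ m_ℓ ≤ ℓ. With ℓ = 1, m_ℓ can only be -1, 0, 1, so m_ℓ = 3 is forbidden.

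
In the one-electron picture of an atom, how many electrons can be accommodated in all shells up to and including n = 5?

110

Total orbitals = 1² + 2² + 3² + 4² + 5² = 55. Doubling for spin gives 110 electrons.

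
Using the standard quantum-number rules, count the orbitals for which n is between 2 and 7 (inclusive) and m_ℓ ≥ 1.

56

Count contributing orbitals for each principal shell:
n=2 → 1; n=3 → 3; n=4 → 6; n=5 → 10; n=6 → 15; n=7 → 21.
Total orbitals: 1 + 3 + 6 + 10 + 15 + 21 = 56.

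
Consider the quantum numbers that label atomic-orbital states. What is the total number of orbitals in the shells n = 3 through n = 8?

Shell n has n² orbitals: 3²=9 + 4²=16 + 5²=25 + 6²=36 + 7²=49 + 8²=64 = 199 orbitals.

199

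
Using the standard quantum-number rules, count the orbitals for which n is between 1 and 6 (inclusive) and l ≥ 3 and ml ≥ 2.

16

Go shell by shell, enumerating (l, ml) with l ≥ 3 and ml ≥ 2:
n=4 → 2; n=5 → 5; n=6 → 9.
Total orbitals: 2 + 5 + 9 = 16.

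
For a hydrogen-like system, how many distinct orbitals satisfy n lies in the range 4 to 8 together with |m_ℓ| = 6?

6

Treat each shell separately and count matching orbitals:
n=7 → 2; n=8 → 4.
Total orbitals: 2 + 4 = 6.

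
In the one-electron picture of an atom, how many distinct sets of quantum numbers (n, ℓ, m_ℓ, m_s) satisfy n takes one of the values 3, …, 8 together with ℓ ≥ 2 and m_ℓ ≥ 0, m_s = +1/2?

98

Count contributing orbitals for each principal shell:
n=3 → 3; n=4 → 7; n=5 → 12; n=6 → 18; n=7 → 25; n=8 → 33.
Orbitals: 3 + 7 + 12 + 18 + 25 + 33 = 98. With m_s fixed to +1/2 there is one state per orbital, so 98 states.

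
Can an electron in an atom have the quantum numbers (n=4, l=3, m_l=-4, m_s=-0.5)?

The magnetic quantum number must satisfy −l ≤ m_l ≤ l. With l = 3, m_l can only be -3, -2, -1, 0, 1, 2, 3, so m_l = -4 is forbidden.

Not allowed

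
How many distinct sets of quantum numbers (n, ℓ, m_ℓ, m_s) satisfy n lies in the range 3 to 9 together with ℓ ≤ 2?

126

Per-shell orbital counts meeting the constraint:
n=3 → 9; n=4 → 9; n=5 → 9; n=6 → 9; n=7 → 9; n=8 → 9; n=9 → 9.
Orbitals: 9 + 9 + 9 + 9 + 9 + 9 + 9 = 63. Including both spin states (m_s = ±1/2) gives 2 × 63 = 126 states.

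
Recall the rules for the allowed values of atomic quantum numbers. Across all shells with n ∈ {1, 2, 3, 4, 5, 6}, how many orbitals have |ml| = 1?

30

Count contributing orbitals for each principal shell:
n=2 → 2; n=3 → 4; n=4 → 6; n=5 → 8; n=6 → 10.
Total orbitals: 2 + 4 + 6 + 8 + 10 = 30.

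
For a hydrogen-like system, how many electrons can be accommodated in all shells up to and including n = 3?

28

Total orbitals = 1² + 2² + 3² = 14. Doubling for spin gives 28 electrons.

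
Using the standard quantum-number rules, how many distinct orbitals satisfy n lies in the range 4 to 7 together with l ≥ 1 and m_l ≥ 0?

70

Work shell by shell — for each n, count the (l, m_l) pairs that satisfy l ≥ 1 and m_l ≥ 0:
n=4 → 9; n=5 → 14; n=6 → 20; n=7 → 27.
Total orbitals: 9 + 14 + 20 + 27 = 70.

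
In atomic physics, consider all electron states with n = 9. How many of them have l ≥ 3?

Go through l = 0, …, 8 (the values permitted for n = 9).
The (l, ml) pairs meeting l ≥ 3 give: l=3 → 7; l=4 → 9; l=5 → 11; l=6 → 13; l=7 → 15; l=8 → 17.
Orbitals: 7 + 9 + 11 + 13 + 15 + 17 = 72. Each orbital carries two spin states, so 72 × 2 = 144 states.

144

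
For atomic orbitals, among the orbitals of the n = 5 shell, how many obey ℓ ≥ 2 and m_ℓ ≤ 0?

12

With n = 5 the allowed ℓ are 0, 1, …, 4.
The (ℓ, m_ℓ) pairs meeting ℓ ≥ 2 and m_ℓ ≤ 0 give: ℓ=2 → 3; ℓ=3 → 4; ℓ=4 → 5.
Total orbitals: 3 + 4 + 5 = 12.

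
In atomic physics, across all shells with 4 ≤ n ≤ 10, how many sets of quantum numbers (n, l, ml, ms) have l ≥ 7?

Work shell by shell — for each n, count the (l, ml) pairs that satisfy l ≥ 7:
n=8 → 15; n=9 → 32; n=10 → 51.
Orbitals: 15 + 32 + 51 = 98. Including both spin states (ms = ±1/2) gives 2 × 98 = 196 states.

196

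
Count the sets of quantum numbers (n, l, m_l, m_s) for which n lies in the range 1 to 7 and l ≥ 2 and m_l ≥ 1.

Treat each shell separately and count matching orbitals:
n=3 → 2; n=4 → 5; n=5 → 9; n=6 → 14; n=7 → 20.
Orbitals: 2 + 5 + 9 + 14 + 20 = 50. Including both spin states (m_s = ±1/2) gives 2 × 50 = 100 states.

100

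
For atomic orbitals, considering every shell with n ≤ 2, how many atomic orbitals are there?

5

Total orbitals = 1² + 2² = 5.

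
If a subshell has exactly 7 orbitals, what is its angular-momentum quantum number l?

l = 3

2l+1 = 7 gives l = 3.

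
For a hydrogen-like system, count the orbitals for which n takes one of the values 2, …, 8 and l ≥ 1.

Count contributing orbitals for each principal shell:
n=2 → 3; n=3 → 8; n=4 → 15; n=5 → 24; n=6 → 35; n=7 → 48; n=8 → 63.
Total orbitals: 3 + 8 + 15 + 24 + 35 + 48 + 63 = 196.

196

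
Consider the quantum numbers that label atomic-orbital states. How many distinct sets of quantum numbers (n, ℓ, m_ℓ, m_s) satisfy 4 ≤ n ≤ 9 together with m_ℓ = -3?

42

Work shell by shell — for each n, count the (ℓ, m_ℓ) pairs that satisfy m_ℓ = -3:
n=4 → 1; n=5 → 2; n=6 → 3; n=7 → 4; n=8 → 5; n=9 → 6.
Orbitals: 1 + 2 + 3 + 4 + 5 + 6 = 21. Including both spin states (m_s = ±1/2) gives 2 × 21 = 42 states.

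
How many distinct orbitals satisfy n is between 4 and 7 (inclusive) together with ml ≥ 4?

Per-shell orbital counts meeting the constraint:
n=5 → 1; n=6 → 3; n=7 → 6.
Total orbitals: 1 + 3 + 6 = 10.

10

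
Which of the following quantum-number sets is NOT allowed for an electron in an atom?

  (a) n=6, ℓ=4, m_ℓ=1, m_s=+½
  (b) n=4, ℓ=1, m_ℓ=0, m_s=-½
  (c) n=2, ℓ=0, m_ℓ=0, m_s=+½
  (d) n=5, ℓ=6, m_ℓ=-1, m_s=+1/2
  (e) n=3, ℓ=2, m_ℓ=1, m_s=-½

(d)

(d) has ℓ = 6 ≥ n = 5, violating 0 ≤ ℓ ≤ n−1.
The remaining sets (a), (b), (c), (e) satisfy all four rules.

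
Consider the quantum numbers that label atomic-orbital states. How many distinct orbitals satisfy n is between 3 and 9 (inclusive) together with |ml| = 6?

Count contributing orbitals for each principal shell:
n=7 → 2; n=8 → 4; n=9 → 6.
Total orbitals: 2 + 4 + 6 = 12.

12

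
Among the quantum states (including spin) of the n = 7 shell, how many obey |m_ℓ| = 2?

20

Go through ℓ = 0, …, 6 (the values permitted for n = 7).
The (ℓ, m_ℓ) pairs meeting |m_ℓ| = 2 give: ℓ=2 → 2; ℓ=3 → 2; ℓ=4 → 2; ℓ=5 → 2; ℓ=6 → 2.
Orbitals: 2 + 2 + 2 + 2 + 2 = 10. Each orbital carries two spin states, so 10 × 2 = 20 states.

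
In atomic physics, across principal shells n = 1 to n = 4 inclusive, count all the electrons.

Shell n has n² orbitals: 1²=1 + 2²=4 + 3²=9 + 4²=16 = 30 orbitals.
Two spin states per orbital: 2 × 30 = 60 electrons.

60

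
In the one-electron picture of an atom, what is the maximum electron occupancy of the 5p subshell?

6

A subshell with l = 1 has 2l+1 = 3 orbitals, each holding 2 electrons (spin ±1/2), so 3 × 2 = 6.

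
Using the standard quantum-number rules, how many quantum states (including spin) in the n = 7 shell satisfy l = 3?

14

For n = 7, l ranges over 0 … 6.
Contributions: l=3 → 7.
Orbitals: 7. Each orbital carries two spin states, so 7 × 2 = 14 states.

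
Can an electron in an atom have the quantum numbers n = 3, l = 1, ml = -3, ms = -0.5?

Invalid

The magnetic quantum number must satisfy −l ≤ ml ≤ l. With l = 1, ml can only be -1, 0, 1, so ml = -3 is forbidden.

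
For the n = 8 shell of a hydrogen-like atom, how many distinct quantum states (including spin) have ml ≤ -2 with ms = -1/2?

21

Go through l = 0, …, 7 (the values permitted for n = 8).
Per l-value: l=2 → 1; l=3 → 2; l=4 → 3; l=5 → 4; l=6 → 5; l=7 → 6.
Orbitals: 1 + 2 + 3 + 4 + 5 + 6 = 21. With ms fixed to a single value there is one state per orbital, giving 21 states.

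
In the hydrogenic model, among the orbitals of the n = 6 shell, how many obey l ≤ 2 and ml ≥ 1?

3

Per l-value: l=1 → 1; l=2 → 2.
Total orbitals: 1 + 2 = 3.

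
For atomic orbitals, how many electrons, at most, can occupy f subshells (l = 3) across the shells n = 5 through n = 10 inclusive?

84

An f subshell (l = 3) exists for every n ≥ 4, so shells n = 5, 6, 7, 8, 9, 10 each contribute one — 6 subshells.
Since each f subshell holds 2(2·3+1) = 14 electrons, the total is 6 × 14 = 84.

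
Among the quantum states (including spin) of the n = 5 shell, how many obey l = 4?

The n = 5 shell has l = 0 through 4; check each.
Per l-value: l=4 → 9.
Orbitals: 9. Each orbital carries two spin states, so 9 × 2 = 18 states.

18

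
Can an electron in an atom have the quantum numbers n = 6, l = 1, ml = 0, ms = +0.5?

Allowed

n = 6 is a positive integer. l = 1 satisfies 0 ≤ l ≤ n−1 = 5. ml = 0 lies in the range −l … +l (here −1 … 1). ms = +1/2 is one of ±1/2.
All four constraints are satisfied.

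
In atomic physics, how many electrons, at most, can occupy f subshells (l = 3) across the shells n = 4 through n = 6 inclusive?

42

An f subshell (l = 3) exists for every n ≥ 4, so shells n = 4, 5, 6 each contribute one — 3 subshells.
Since each f subshell holds 2(2·3+1) = 14 electrons, the total is 3 × 14 = 42.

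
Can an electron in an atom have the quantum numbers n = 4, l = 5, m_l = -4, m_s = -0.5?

Not allowed

The orbital quantum number must satisfy 0 ≤ l ≤ n−1. With n = 4 the allowed l values are 0, 1, 2, 3, so l = 5 is out of range.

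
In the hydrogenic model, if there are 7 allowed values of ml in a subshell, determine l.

l = 3

ml ranges over 2l+1 integers, so 2l+1 = 7 ⇒ l = 3.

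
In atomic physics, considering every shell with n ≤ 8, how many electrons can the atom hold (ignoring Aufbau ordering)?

Total orbitals = 1² + 2² + 3² + 4² + 5² + 6² + 7² + 8² = 204. Doubling for spin gives 408 electrons.

408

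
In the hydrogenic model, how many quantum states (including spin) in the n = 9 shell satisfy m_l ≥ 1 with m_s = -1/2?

36

The n = 9 shell has l = 0 through 8; check each.
The (l, m_l) pairs meeting m_l ≥ 1 give: l=1 → 1; l=2 → 2; l=3 → 3; l=4 → 4; l=5 → 5; l=6 → 6; l=7 → 7; l=8 → 8.
Orbitals: 1 + 2 + 3 + 4 + 5 + 6 + 7 + 8 = 36. With m_s fixed to a single value there is one state per orbital, giving 36 states.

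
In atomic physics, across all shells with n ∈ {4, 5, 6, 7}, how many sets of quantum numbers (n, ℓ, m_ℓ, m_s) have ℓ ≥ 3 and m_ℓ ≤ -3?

40

Work shell by shell — for each n, count the (ℓ, m_ℓ) pairs that satisfy ℓ ≥ 3 and m_ℓ ≤ -3:
n=4 → 1; n=5 → 3; n=6 → 6; n=7 → 10.
Orbitals: 1 + 3 + 6 + 10 = 20. Including both spin states (m_s = ±1/2) gives 2 × 20 = 40 states.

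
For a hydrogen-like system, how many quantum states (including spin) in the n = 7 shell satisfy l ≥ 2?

Go through l = 0, …, 6 (the values permitted for n = 7).
Per l-value: l=2 → 5; l=3 → 7; l=4 → 9; l=5 → 11; l=6 → 13.
Orbitals: 5 + 7 + 9 + 11 + 13 = 45. Each orbital carries two spin states, so 45 × 2 = 90 states.

90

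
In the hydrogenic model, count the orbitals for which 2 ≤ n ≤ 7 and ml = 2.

Work shell by shell — for each n, count the (l, ml) pairs that satisfy ml = 2:
n=3 → 1; n=4 → 2; n=5 → 3; n=6 → 4; n=7 → 5.
Total orbitals: 1 + 2 + 3 + 4 + 5 = 15.

15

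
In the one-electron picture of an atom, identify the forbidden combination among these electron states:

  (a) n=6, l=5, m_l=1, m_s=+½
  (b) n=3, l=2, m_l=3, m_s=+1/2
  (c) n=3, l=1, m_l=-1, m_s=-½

(b)

(b) has |m_l| = 3 > l = 2, violating −l ≤ m_l ≤ l.
The remaining sets (a), (c) satisfy all four rules.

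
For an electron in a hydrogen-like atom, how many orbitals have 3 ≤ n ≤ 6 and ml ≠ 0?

68

Per-shell orbital counts meeting the constraint:
n=3 → 6; n=4 → 12; n=5 → 20; n=6 → 30.
Total orbitals: 6 + 12 + 20 + 30 = 68.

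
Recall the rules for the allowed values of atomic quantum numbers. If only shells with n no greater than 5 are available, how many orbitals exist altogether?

55

Total orbitals = 1² + 2² + 3² + 4² + 5² = 55.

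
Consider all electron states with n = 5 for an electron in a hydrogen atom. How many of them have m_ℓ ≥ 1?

20

The (ℓ, m_ℓ) pairs meeting m_ℓ ≥ 1 give: ℓ=1 → 1; ℓ=2 → 2; ℓ=3 → 3; ℓ=4 → 4.
Orbitals: 1 + 2 + 3 + 4 = 10. Each orbital carries two spin states, so 10 × 2 = 20 states.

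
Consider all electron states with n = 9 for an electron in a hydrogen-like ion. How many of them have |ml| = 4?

With n = 9 the allowed l are 0, 1, …, 8.
Orbitals with |ml| = 4, by l: l=4 → 2; l=5 → 2; l=6 → 2; l=7 → 2; l=8 → 2.
Orbitals: 2 + 2 + 2 + 2 + 2 = 10. Each orbital carries two spin states, so 10 × 2 = 20 states.

20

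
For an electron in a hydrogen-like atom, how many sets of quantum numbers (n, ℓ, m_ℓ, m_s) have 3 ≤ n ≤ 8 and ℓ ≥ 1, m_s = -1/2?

Work shell by shell — for each n, count the (ℓ, m_ℓ) pairs that satisfy ℓ ≥ 1:
n=3 → 8; n=4 → 15; n=5 → 24; n=6 → 35; n=7 → 48; n=8 → 63.
Orbitals: 8 + 15 + 24 + 35 + 48 + 63 = 193. With m_s fixed to -1/2 there is one state per orbital, so 193 states.

193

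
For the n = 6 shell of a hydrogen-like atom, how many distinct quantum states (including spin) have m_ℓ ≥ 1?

30

For n = 6, ℓ ranges over 0 … 5.
Per ℓ-value: ℓ=1 → 1; ℓ=2 → 2; ℓ=3 → 3; ℓ=4 → 4; ℓ=5 → 5.
Orbitals: 1 + 2 + 3 + 4 + 5 = 15. Each orbital carries two spin states, so 15 × 2 = 30 states.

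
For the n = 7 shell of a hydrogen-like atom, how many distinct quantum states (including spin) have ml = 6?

2

The n = 7 shell has l = 0 through 6; check each.
Per l-value: l=6 → 1.
Orbitals: 1. Each orbital carries two spin states, so 1 × 2 = 2 states.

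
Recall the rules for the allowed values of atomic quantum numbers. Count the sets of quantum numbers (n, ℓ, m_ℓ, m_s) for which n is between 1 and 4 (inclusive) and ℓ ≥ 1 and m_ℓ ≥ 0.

32

Per-shell orbital counts meeting the constraint:
n=2 → 2; n=3 → 5; n=4 → 9.
Orbitals: 2 + 5 + 9 = 16. Including both spin states (m_s = ±1/2) gives 2 × 16 = 32 states.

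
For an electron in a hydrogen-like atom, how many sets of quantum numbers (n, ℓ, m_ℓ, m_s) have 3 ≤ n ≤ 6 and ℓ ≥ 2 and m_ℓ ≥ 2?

Go shell by shell, enumerating (ℓ, m_ℓ) with ℓ ≥ 2 and m_ℓ ≥ 2:
n=3 → 1; n=4 → 3; n=5 → 6; n=6 → 10.
Orbitals: 1 + 3 + 6 + 10 = 20. Including both spin states (m_s = ±1/2) gives 2 × 20 = 40 states.

40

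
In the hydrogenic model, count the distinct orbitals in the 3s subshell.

1

A subshell has 2l+1 orbitals; with l = 0, that's 1.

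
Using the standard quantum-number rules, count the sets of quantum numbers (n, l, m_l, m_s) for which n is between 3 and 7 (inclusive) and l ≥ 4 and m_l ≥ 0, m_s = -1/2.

Treat each shell separately and count matching orbitals:
n=5 → 5; n=6 → 11; n=7 → 18.
Orbitals: 5 + 11 + 18 = 34. With m_s fixed to -1/2 there is one state per orbital, so 34 states.

34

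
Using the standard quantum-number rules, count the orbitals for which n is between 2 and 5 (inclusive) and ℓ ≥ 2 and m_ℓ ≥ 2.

Go shell by shell, enumerating (ℓ, m_ℓ) with ℓ ≥ 2 and m_ℓ ≥ 2:
n=3 → 1; n=4 → 3; n=5 → 6.
Total orbitals: 1 + 3 + 6 = 10.

10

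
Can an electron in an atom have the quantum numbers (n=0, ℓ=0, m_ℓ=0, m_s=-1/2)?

No

The principal quantum number must be a positive integer (n ≥ 1), but here n = 0.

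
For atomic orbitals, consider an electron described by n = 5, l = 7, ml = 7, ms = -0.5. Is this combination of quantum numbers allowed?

The orbital quantum number must satisfy 0 ≤ l ≤ n−1. With n = 5 the allowed l values are 0, 1, 2, 3, 4, so l = 7 is out of range.

Invalid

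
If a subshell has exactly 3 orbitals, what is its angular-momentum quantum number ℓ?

ℓ = 1 (p)

2ℓ+1 = 3 gives ℓ = 1.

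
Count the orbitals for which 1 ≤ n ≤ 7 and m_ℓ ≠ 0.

Treat each shell separately and count matching orbitals:
n=2 → 2; n=3 → 6; n=4 → 12; n=5 → 20; n=6 → 30; n=7 → 42.
Total orbitals: 2 + 6 + 12 + 20 + 30 + 42 = 112.

112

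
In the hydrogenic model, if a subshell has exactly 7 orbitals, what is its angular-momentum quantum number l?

2l+1 = 7 gives l = 3.

l = 3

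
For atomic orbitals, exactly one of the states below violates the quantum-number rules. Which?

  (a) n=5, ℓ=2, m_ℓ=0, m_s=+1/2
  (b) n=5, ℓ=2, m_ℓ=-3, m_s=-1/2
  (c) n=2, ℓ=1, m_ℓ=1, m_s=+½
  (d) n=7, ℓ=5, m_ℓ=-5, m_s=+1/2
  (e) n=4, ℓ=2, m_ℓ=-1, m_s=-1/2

(b) has |m_ℓ| = 3 > ℓ = 2, violating −ℓ ≤ m_ℓ ≤ ℓ.
The remaining sets (a), (c), (d), (e) satisfy all four rules.

(b)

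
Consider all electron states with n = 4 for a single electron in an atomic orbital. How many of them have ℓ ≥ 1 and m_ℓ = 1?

6

Contributions: ℓ=1 → 1; ℓ=2 → 1; ℓ=3 → 1.
Orbitals: 1 + 1 + 1 = 3. Each orbital carries two spin states, so 3 × 2 = 6 states.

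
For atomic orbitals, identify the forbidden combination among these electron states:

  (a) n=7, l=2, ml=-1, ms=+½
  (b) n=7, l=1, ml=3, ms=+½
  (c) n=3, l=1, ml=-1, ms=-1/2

(b)

(b) has |ml| = 3 > l = 1, violating −l ≤ ml ≤ l.
The remaining sets (a), (c) satisfy all four rules.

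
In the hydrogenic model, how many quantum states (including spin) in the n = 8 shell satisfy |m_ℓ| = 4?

Go through ℓ = 0, …, 7 (the values permitted for n = 8).
The (ℓ, m_ℓ) pairs meeting |m_ℓ| = 4 give: ℓ=4 → 2; ℓ=5 → 2; ℓ=6 → 2; ℓ=7 → 2.
Orbitals: 2 + 2 + 2 + 2 = 8. Each orbital carries two spin states, so 8 × 2 = 16 states.

16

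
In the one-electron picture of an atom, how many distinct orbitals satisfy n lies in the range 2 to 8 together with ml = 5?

For each n in the range, tally the orbitals obeying ml = 5:
n=6 → 1; n=7 → 2; n=8 → 3.
Total orbitals: 1 + 2 + 3 = 6.

6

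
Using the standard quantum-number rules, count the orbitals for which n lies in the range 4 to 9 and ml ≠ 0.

232

Count contributing orbitals for each principal shell:
n=4 → 12; n=5 → 20; n=6 → 30; n=7 → 42; n=8 → 56; n=9 → 72.
Total orbitals: 12 + 20 + 30 + 42 + 56 + 72 = 232.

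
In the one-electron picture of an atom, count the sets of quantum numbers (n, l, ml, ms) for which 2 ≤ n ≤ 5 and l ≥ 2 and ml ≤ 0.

44

Per-shell orbital counts meeting the constraint:
n=3 → 3; n=4 → 7; n=5 → 12.
Orbitals: 3 + 7 + 12 = 22. Including both spin states (ms = ±1/2) gives 2 × 22 = 44 states.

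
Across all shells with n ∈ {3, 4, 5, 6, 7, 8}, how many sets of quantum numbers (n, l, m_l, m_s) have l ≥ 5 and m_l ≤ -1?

Treat each shell separately and count matching orbitals:
n=6 → 5; n=7 → 11; n=8 → 18.
Orbitals: 5 + 11 + 18 = 34. Including both spin states (m_s = ±1/2) gives 2 × 34 = 68 states.

68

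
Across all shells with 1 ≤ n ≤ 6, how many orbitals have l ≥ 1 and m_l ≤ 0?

Treat each shell separately and count matching orbitals:
n=2 → 2; n=3 → 5; n=4 → 9; n=5 → 14; n=6 → 20.
Total orbitals: 2 + 5 + 9 + 14 + 20 = 50.

50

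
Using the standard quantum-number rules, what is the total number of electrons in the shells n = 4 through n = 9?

542

Shell n has n² orbitals: 4²=16 + 5²=25 + 6²=36 + 7²=49 + 8²=64 + 9²=81 = 271 orbitals.
Two spin states per orbital: 2 × 271 = 542 electrons.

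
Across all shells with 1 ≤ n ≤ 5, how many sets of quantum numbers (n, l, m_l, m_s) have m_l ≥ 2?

20

Treat each shell separately and count matching orbitals:
n=3 → 1; n=4 → 3; n=5 → 6.
Orbitals: 1 + 3 + 6 = 10. Including both spin states (m_s = ±1/2) gives 2 × 10 = 20 states.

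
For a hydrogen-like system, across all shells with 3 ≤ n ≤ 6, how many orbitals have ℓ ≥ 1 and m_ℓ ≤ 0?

For each n in the range, tally the orbitals obeying ℓ ≥ 1 and m_ℓ ≤ 0:
n=3 → 5; n=4 → 9; n=5 → 14; n=6 → 20.
Total orbitals: 5 + 9 + 14 + 20 = 48.

48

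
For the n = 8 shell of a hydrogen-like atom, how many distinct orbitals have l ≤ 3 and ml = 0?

4

For n = 8, l ranges over 0 … 7.
Per l-value: l=0 → 1; l=1 → 1; l=2 → 1; l=3 → 1.
Total orbitals: 1 + 1 + 1 + 1 = 4.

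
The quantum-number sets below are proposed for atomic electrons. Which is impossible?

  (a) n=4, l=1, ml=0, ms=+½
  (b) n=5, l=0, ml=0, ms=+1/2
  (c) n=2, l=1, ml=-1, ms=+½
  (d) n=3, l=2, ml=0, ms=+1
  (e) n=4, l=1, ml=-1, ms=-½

(d) has ms = +1, but an electron's spin must be ±1/2.
The remaining sets (a), (b), (c), (e) satisfy all four rules.

(d)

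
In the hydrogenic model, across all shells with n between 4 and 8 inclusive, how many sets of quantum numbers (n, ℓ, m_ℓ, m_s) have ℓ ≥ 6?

Count contributing orbitals for each principal shell:
n=7 → 13; n=8 → 28.
Orbitals: 13 + 28 = 41. Including both spin states (m_s = ±1/2) gives 2 × 41 = 82 states.

82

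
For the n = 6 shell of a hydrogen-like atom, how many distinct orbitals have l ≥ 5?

Orbitals with l ≥ 5, by l: l=5 → 11.
Total orbitals: 11.

11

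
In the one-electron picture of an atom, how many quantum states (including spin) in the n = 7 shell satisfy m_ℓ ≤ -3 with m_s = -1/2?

10

For n = 7, ℓ ranges over 0 … 6.
Per ℓ-value: ℓ=3 → 1; ℓ=4 → 2; ℓ=5 → 3; ℓ=6 → 4.
Orbitals: 1 + 2 + 3 + 4 = 10. With m_s fixed to a single value there is one state per orbital, giving 10 states.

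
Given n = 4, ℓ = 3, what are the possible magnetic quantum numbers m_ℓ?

m_ℓ takes every integer from −ℓ to +ℓ. With ℓ = 3 that gives the 7 values -3, -2, -1, 0, 1, 2, 3.

-3, -2, -1, 0, 1, 2, 3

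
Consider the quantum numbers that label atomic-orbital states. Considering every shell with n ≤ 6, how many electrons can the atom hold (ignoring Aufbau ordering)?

182

Total orbitals = 1² + 2² + 3² + 4² + 5² + 6² = 91. Doubling for spin gives 182 electrons.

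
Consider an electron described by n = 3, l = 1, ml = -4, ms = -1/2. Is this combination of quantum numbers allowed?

No

The magnetic quantum number must satisfy −l ≤ ml ≤ l. With l = 1, ml can only be -1, 0, 1, so ml = -4 is forbidden.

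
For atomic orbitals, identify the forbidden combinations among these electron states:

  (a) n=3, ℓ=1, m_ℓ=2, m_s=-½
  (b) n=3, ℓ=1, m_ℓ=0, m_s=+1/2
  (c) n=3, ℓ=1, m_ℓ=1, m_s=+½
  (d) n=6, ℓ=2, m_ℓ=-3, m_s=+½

(a) has |m_ℓ| = 2 > ℓ = 1, violating −ℓ ≤ m_ℓ ≤ ℓ.
(d) has |m_ℓ| = 3 > ℓ = 2, violating −ℓ ≤ m_ℓ ≤ ℓ.
The remaining sets (b), (c) satisfy all four rules.

(a) and (d)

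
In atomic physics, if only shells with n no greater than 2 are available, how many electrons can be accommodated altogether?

Total orbitals = 1² + 2² = 5. Doubling for spin gives 10 electrons.

10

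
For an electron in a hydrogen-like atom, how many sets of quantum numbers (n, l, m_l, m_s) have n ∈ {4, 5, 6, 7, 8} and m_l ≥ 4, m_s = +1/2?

Count contributing orbitals for each principal shell:
n=5 → 1; n=6 → 3; n=7 → 6; n=8 → 10.
Orbitals: 1 + 3 + 6 + 10 = 20. With m_s fixed to +1/2 there is one state per orbital, so 20 states.

20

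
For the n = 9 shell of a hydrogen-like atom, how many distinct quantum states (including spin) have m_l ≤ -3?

Orbitals with m_l ≤ -3, by l: l=3 → 1; l=4 → 2; l=5 → 3; l=6 → 4; l=7 → 5; l=8 → 6.
Orbitals: 1 + 2 + 3 + 4 + 5 + 6 = 21. Each orbital carries two spin states, so 21 × 2 = 42 states.

42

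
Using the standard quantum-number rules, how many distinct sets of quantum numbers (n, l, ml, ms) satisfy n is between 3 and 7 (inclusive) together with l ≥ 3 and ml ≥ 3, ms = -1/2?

20

For each n in the range, tally the orbitals obeying l ≥ 3 and ml ≥ 3:
n=4 → 1; n=5 → 3; n=6 → 6; n=7 → 10.
Orbitals: 1 + 3 + 6 + 10 = 20. With ms fixed to -1/2 there is one state per orbital, so 20 states.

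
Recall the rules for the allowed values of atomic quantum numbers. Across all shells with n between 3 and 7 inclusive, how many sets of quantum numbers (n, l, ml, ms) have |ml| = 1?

Per-shell orbital counts meeting the constraint:
n=3 → 4; n=4 → 6; n=5 → 8; n=6 → 10; n=7 → 12.
Orbitals: 4 + 6 + 8 + 10 + 12 = 40. Including both spin states (ms = ±1/2) gives 2 × 40 = 80 states.

80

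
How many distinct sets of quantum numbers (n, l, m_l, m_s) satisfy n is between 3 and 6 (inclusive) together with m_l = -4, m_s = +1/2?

Go shell by shell, enumerating (l, m_l) with m_l = -4:
n=5 → 1; n=6 → 2.
Orbitals: 1 + 2 = 3. With m_s fixed to +1/2 there is one state per orbital, so 3 states.

3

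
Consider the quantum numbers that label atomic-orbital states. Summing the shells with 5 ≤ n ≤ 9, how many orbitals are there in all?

255

Shell n has n² orbitals: 5²=25 + 6²=36 + 7²=49 + 8²=64 + 9²=81 = 255 orbitals.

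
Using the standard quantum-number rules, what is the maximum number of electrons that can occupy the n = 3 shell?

A shell holds 2n² electrons: 2 × 3² = 2 × 9 = 18.

18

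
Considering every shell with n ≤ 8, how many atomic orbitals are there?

Total orbitals = 1² + 2² + 3² + 4² + 5² + 6² + 7² + 8² = 204.

204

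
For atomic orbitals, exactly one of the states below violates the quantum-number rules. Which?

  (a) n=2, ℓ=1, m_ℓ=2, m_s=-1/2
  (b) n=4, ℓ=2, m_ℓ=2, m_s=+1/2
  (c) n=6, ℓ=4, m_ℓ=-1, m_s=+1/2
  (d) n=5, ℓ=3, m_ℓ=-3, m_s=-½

(a) has |m_ℓ| = 2 > ℓ = 1, violating −ℓ ≤ m_ℓ ≤ ℓ.
The remaining sets (b), (c), (d) satisfy all four rules.

(a)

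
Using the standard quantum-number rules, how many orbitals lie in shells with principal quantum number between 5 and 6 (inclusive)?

Shell n has n² orbitals: 5²=25 + 6²=36 = 61 orbitals.

61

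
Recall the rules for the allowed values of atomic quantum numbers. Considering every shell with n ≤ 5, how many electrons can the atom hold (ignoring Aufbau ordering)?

110

Total orbitals = 1² + 2² + 3² + 4² + 5² = 55. Doubling for spin gives 110 electrons.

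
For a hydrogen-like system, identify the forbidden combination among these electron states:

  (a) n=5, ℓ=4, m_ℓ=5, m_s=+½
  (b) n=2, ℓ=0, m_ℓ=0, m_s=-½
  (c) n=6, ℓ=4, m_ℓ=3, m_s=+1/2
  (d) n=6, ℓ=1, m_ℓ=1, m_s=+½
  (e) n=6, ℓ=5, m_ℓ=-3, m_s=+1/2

(a)

(a) has |m_ℓ| = 5 > ℓ = 4, violating −ℓ ≤ m_ℓ ≤ ℓ.
The remaining sets (b), (c), (d), (e) satisfy all four rules.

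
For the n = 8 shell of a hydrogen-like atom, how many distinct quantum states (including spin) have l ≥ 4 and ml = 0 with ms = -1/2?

Go through l = 0, …, 7 (the values permitted for n = 8).
Orbitals with l ≥ 4 and ml = 0, by l: l=4 → 1; l=5 → 1; l=6 → 1; l=7 → 1.
Orbitals: 1 + 1 + 1 + 1 = 4. With ms fixed to a single value there is one state per orbital, giving 4 states.

4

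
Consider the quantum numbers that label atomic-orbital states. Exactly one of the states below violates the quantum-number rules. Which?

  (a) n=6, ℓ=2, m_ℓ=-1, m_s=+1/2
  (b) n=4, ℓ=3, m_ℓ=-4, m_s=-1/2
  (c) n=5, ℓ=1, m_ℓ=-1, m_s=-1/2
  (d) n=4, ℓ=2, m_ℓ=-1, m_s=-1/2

(b)

(b) has |m_ℓ| = 4 > ℓ = 3, violating −ℓ ≤ m_ℓ ≤ ℓ.
The remaining sets (a), (c), (d) satisfy all four rules.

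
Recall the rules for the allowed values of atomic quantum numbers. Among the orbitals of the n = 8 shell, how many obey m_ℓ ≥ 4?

The n = 8 shell has ℓ = 0 through 7; check each.
The (ℓ, m_ℓ) pairs meeting m_ℓ ≥ 4 give: ℓ=4 → 1; ℓ=5 → 2; ℓ=6 → 3; ℓ=7 → 4.
Total orbitals: 1 + 2 + 3 + 4 = 10.

10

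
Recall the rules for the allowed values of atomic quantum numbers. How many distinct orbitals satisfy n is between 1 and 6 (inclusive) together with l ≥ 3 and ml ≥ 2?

16

For each n in the range, tally the orbitals obeying l ≥ 3 and ml ≥ 2:
n=4 → 2; n=5 → 5; n=6 → 9.
Total orbitals: 2 + 5 + 9 = 16.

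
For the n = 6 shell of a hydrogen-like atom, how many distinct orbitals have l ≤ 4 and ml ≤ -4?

The n = 6 shell has l = 0 through 5; check each.
Contributions: l=4 → 1.
Total orbitals: 1.

1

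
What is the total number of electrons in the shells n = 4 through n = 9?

Shell n has n² orbitals: 4²=16 + 5²=25 + 6²=36 + 7²=49 + 8²=64 + 9²=81 = 271 orbitals.
Two spin states per orbital: 2 × 271 = 542 electrons.

542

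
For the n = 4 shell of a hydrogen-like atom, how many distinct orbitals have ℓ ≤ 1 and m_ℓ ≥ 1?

The n = 4 shell has ℓ = 0 through 3; check each.
Contributions: ℓ=1 → 1.
Total orbitals: 1.

1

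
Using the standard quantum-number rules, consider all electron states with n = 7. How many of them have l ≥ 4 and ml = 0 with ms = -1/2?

The n = 7 shell has l = 0 through 6; check each.
Contributions: l=4 → 1; l=5 → 1; l=6 → 1.
Orbitals: 1 + 1 + 1 = 3. With ms fixed to a single value there is one state per orbital, giving 3 states.

3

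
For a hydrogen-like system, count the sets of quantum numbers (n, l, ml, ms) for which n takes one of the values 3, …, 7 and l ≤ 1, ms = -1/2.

20

Go shell by shell, enumerating (l, ml) with l ≤ 1:
n=3 → 4; n=4 → 4; n=5 → 4; n=6 → 4; n=7 → 4.
Orbitals: 4 + 4 + 4 + 4 + 4 = 20. With ms fixed to -1/2 there is one state per orbital, so 20 states.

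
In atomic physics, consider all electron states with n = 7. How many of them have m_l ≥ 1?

42

The (l, m_l) pairs meeting m_l ≥ 1 give: l=1 → 1; l=2 → 2; l=3 → 3; l=4 → 4; l=5 → 5; l=6 → 6.
Orbitals: 1 + 2 + 3 + 4 + 5 + 6 = 21. Each orbital carries two spin states, so 21 × 2 = 42 states.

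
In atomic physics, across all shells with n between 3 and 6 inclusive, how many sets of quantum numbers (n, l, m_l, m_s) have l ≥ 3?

Work shell by shell — for each n, count the (l, m_l) pairs that satisfy l ≥ 3:
n=4 → 7; n=5 → 16; n=6 → 27.
Orbitals: 7 + 16 + 27 = 50. Including both spin states (m_s = ±1/2) gives 2 × 50 = 100 states.

100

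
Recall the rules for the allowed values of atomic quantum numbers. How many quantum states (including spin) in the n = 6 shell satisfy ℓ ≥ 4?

40

Contributions: ℓ=4 → 9; ℓ=5 → 11.
Orbitals: 9 + 11 = 20. Each orbital carries two spin states, so 20 × 2 = 40 states.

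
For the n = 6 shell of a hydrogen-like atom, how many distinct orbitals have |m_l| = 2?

Contributions: l=2 → 2; l=3 → 2; l=4 → 2; l=5 → 2.
Total orbitals: 2 + 2 + 2 + 2 = 8.

8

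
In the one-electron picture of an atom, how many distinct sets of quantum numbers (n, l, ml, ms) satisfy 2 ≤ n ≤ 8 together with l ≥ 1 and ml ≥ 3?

70

Work shell by shell — for each n, count the (l, ml) pairs that satisfy l ≥ 1 and ml ≥ 3:
n=4 → 1; n=5 → 3; n=6 → 6; n=7 → 10; n=8 → 15.
Orbitals: 1 + 3 + 6 + 10 + 15 = 35. Including both spin states (ms = ±1/2) gives 2 × 35 = 70 states.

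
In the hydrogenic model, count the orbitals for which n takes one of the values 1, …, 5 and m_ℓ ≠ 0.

40

Per-shell orbital counts meeting the constraint:
n=2 → 2; n=3 → 6; n=4 → 12; n=5 → 20.
Total orbitals: 2 + 6 + 12 + 20 = 40.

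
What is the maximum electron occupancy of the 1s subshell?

A subshell with l = 0 has 2l+1 = 1 orbital, each holding 2 electrons (spin ±1/2), so 1 × 2 = 2.

2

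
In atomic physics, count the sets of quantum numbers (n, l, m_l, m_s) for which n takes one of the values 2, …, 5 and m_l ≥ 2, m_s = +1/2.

10

Per-shell orbital counts meeting the constraint:
n=3 → 1; n=4 → 3; n=5 → 6.
Orbitals: 1 + 3 + 6 = 10. With m_s fixed to +1/2 there is one state per orbital, so 10 states.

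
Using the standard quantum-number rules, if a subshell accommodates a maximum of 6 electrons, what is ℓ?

ℓ = 1 (p)

2(2ℓ+1) = 6 ⇒ 2ℓ+1 = 3 ⇒ ℓ = 1.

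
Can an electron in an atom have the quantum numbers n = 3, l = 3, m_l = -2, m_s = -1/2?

The orbital quantum number must satisfy 0 ≤ l ≤ n−1. With n = 3 the allowed l values are 0, 1, 2, so l = 3 is out of range.

Invalid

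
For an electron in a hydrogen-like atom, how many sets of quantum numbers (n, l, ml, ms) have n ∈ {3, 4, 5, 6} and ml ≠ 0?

136

Work shell by shell — for each n, count the (l, ml) pairs that satisfy ml ≠ 0:
n=3 → 6; n=4 → 12; n=5 → 20; n=6 → 30.
Orbitals: 6 + 12 + 20 + 30 = 68. Including both spin states (ms = ±1/2) gives 2 × 68 = 136 states.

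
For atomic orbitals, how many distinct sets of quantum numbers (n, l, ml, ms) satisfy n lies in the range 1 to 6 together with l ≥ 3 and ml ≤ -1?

44

Per-shell orbital counts meeting the constraint:
n=4 → 3; n=5 → 7; n=6 → 12.
Orbitals: 3 + 7 + 12 = 22. Including both spin states (ms = ±1/2) gives 2 × 22 = 44 states.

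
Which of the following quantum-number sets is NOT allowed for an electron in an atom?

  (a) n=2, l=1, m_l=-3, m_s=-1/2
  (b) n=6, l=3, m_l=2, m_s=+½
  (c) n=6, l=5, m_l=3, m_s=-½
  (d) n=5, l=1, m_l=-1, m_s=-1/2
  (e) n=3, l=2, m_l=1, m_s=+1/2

(a) has |m_l| = 3 > l = 1, violating −l ≤ m_l ≤ l.
The remaining sets (b), (c), (d), (e) satisfy all four rules.

(a)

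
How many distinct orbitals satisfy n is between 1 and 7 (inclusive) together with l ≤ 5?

For each n in the range, tally the orbitals obeying l ≤ 5:
n=1 → 1; n=2 → 4; n=3 → 9; n=4 → 16; n=5 → 25; n=6 → 36; n=7 → 36.
Total orbitals: 1 + 4 + 9 + 16 + 25 + 36 + 36 = 127.

127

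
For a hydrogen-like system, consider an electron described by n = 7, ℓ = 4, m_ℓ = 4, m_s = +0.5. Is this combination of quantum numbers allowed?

n = 7 is a positive integer. ℓ = 4 satisfies 0 ≤ ℓ ≤ n−1 = 6. m_ℓ = 4 lies in the range −ℓ … +ℓ (here −4 … 4). m_s = +1/2 is one of ±1/2.
All four constraints are satisfied.

Yes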